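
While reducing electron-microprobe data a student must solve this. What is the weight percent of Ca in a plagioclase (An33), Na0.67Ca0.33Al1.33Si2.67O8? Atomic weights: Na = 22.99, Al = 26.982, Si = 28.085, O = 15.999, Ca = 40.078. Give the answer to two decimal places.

4.94 weight percent

Molar mass of Na0.67Ca0.33Al1.33Si2.67O8: 0.67*22.99 + 0.33*40.078 + 1.33*26.982 + 2.67*28.085 + 8*15.999 = 267.494 g/mol.
Mass of Ca per formula unit: 0.33 × 40.078 = 13.226 g.
Weight fraction Ca = 13.226 / 267.494 = 0.0494.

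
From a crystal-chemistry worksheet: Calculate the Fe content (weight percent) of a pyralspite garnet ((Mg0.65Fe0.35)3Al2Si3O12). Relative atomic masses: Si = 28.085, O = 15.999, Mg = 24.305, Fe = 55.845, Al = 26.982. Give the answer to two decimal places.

Molar mass of (Mg0.65Fe0.35)3Al2Si3O12: 1.95*24.305 + 1.05*55.845 + 2*26.982 + 3*28.085 + 12*15.999 = 436.239 g/mol.
Mass of Fe per formula unit: 1.05 × 55.845 = 58.637 g.
Weight fraction Fe = 58.637 / 436.239 = 0.1344.

13.44 weight percent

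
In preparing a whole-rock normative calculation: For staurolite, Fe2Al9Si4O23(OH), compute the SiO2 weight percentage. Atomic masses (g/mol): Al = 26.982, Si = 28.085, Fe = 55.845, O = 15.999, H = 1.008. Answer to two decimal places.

28.21 wt%

Molar mass of Fe2Al9Si4O23(OH) = 2×55.845 + 9×26.982 + 4×28.085 + 24×15.999 + 1×1.008 = 851.852 g/mol.
Each formula unit contains 4 Si, equivalent to 4/1 = 4.0000 mol SiO2.
M(SiO2) = 1×28.085 + 2×15.999 = 60.083 g/mol.
Mass of SiO2 per formula unit = 4.0000 × 60.083 = 240.332 g.
SiO2 wt% = 240.332 / 851.852 × 100 = 28.21%.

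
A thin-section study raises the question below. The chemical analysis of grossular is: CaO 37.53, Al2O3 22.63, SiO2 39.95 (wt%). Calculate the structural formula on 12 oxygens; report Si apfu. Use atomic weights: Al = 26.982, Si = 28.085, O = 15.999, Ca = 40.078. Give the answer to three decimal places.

CaO: 37.53/56.077 = 0.66926 mol → 0.66926 mol Ca, 0.66926 mol O.
Al2O3: 22.63/101.961 = 0.22195 mol → 0.44390 mol Al, 0.66585 mol O.
SiO2: 39.95/60.083 = 0.66491 mol → 0.66491 mol Si, 1.32982 mol O.
Total oxygen = 2.66493 mol. Normalization factor = 12/2.66493 = 4.50293.
Si per 12 O = 0.66491 × 4.50293 = 2.994.

2.994 Si apfu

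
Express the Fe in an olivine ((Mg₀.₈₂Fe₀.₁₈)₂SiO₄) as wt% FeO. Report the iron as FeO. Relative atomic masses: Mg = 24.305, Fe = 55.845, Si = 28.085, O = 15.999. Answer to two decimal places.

Molar mass of (Mg₀.₈₂Fe₀.₁₈)₂SiO₄ = 1.64·24.305 + 0.36·55.845 + 1·28.085 + 4·15.999 = 152.045 g/mol.
Each formula unit contains 0.36 Fe, equivalent to 0.36/1 = 0.3600 mol FeO.
M(FeO) = 1×55.845 + 1×15.999 = 71.844 g/mol.
Mass of FeO per formula unit = 0.3600 × 71.844 = 25.864 g.
FeO wt% = 25.864 / 152.045 × 100 = 17.01%.

17.01 wt%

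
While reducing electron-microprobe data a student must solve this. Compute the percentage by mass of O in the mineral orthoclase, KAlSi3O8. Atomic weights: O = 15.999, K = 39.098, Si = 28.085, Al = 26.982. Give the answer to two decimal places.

45.99 wt%

Formula mass = 1·39.098 + 1·26.982 + 3·28.085 + 8·15.999 = 278.327 g/mol, of which 127.992 g is O.
So O makes up 127.992/278.327 = 0.4599 of the mass, i.e. 45.99%.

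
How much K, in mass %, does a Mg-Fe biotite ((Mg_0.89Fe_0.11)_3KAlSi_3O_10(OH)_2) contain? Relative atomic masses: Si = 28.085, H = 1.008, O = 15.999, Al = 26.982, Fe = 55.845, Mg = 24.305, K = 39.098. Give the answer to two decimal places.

9.14 mass %

M((Mg_0.89Fe_0.11)_3KAlSi_3O_10(OH)_2) = 427.662 g/mol.
K contributes 1 × 39.098 = 39.098 g per mole.
39.098/427.662 = 0.0914 → 9.14%.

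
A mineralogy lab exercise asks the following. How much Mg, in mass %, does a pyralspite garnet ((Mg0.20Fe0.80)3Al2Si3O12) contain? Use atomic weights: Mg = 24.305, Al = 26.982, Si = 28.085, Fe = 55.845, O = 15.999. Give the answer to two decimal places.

M((Mg0.20Fe0.80)3Al2Si3O12) = 478.818 g/mol.
Mg contributes 0.60 × 24.305 = 14.583 g per mole.
14.583/478.818 = 0.0305 → 3.05%.

3.05 mass %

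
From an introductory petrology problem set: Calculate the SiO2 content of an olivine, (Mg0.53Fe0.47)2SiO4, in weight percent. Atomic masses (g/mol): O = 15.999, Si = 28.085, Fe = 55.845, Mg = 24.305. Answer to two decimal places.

35.27 wt%

Formula mass = 170.339 g/mol.
1 Si → 1.0000 mol SiO2 per formula unit; M(SiO2) = 60.083, so SiO2 mass = 60.083 g.
60.083/170.339 × 100 = 35.27 wt%.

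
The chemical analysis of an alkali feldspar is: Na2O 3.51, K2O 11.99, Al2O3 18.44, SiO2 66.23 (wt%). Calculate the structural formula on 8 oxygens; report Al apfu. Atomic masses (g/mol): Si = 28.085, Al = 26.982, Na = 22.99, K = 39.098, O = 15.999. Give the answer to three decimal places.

0.987 Al apfu

3.51 wt% Na2O ÷ 61.979 g/mol = 0.05663 mol, giving 0.11326 Na and 0.05663 O.
11.99 wt% K2O ÷ 94.195 g/mol = 0.12729 mol, giving 0.25458 K and 0.12729 O.
18.44 wt% Al2O3 ÷ 101.961 g/mol = 0.18085 mol, giving 0.36170 Al and 0.54255 O.
66.23 wt% SiO2 ÷ 60.083 g/mol = 1.10231 mol, giving 1.10231 Si and 2.20462 O.
Oxygen sums to 2.93109; scaling by 8/2.93109 = 2.72936 puts the formula on 8 O.
Al: 0.36170 × 2.72936 = 0.987 atoms per formula unit.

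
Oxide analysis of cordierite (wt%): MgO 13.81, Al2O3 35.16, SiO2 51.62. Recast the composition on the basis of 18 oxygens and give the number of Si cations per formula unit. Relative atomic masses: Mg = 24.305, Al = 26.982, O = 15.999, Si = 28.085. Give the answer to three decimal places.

MgO: 13.81/40.304 = 0.34265 mol → 0.34265 mol Mg, 0.34265 mol O.
Al2O3: 35.16/101.961 = 0.34484 mol → 0.68968 mol Al, 1.03452 mol O.
SiO2: 51.62/60.083 = 0.85914 mol → 0.85914 mol Si, 1.71828 mol O.
Total oxygen = 3.09545 mol. Normalization factor = 18/3.09545 = 5.81499.
Si per 18 O = 0.85914 × 5.81499 = 4.996.

4.996 Si apfu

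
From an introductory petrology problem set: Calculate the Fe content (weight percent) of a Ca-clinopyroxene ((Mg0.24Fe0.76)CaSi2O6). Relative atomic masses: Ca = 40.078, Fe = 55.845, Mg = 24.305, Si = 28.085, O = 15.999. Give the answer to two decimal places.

17.65 weight percent

Formula mass = 0.24·24.305 + 0.76·55.845 + 1·40.078 + 2·28.085 + 6·15.999 = 240.517 g/mol, of which 42.442 g is Fe.
So Fe makes up 42.442/240.517 = 0.1765 of the mass, i.e. 17.65%.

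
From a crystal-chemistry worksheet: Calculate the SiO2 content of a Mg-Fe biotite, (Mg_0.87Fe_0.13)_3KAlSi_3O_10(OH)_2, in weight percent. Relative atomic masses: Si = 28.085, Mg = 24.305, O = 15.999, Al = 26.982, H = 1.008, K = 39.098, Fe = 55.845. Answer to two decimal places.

Formula mass = 429.555 g/mol.
3 Si → 3.0000 mol SiO2 per formula unit; M(SiO2) = 60.083, so SiO2 mass = 180.249 g.
180.249/429.555 × 100 = 41.96 wt%.

41.96 wt%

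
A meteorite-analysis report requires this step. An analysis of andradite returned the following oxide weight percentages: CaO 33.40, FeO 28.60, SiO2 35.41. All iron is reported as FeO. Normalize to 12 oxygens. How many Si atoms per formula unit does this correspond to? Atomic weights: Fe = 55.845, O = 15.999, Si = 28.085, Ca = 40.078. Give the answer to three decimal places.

3.255 Si apfu

CaO (M=56.077): mol = 0.59561; Ca = 0.59561, O = 0.59561.
FeO (M=71.844): mol = 0.39808; Fe = 0.39808, O = 0.39808.
SiO2 (M=60.083): mol = 0.58935; Si = 0.58935, O = 1.17870.
ΣO = 2.17239; factor = 12/ΣO = 5.52387.
Si apfu = 0.58935 × 5.52387 = 3.255.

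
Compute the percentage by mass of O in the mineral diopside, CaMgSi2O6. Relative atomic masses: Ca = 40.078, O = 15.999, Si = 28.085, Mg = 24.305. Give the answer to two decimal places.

M(CaMgSi2O6) = 216.547 g/mol.
O contributes 6 × 15.999 = 95.994 g per mole.
95.994/216.547 = 0.4433 → 44.33%.

44.33 weight percent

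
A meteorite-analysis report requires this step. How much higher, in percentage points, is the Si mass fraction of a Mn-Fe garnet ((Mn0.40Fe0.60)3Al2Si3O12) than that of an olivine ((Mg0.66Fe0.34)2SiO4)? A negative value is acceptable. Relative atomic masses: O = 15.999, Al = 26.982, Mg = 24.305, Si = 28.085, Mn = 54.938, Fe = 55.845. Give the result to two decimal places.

-0.36 percentage points

Si in (Mn0.40Fe0.60)3Al2Si3O12: molar mass 496.654 g/mol; 3×28.085 = 84.255 g → 16.96 wt%.
Si in (Mg0.66Fe0.34)2SiO4: molar mass 162.138 g/mol; 1×28.085 = 28.085 g → 17.32 wt%.
Difference = 16.96 − 17.32 = -0.36 percentage points.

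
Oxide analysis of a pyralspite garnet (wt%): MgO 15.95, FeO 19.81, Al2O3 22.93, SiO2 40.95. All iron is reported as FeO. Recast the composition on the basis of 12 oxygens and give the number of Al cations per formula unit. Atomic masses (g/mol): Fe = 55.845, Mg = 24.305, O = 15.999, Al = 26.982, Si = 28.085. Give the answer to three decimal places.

1.992 Al apfu

MgO (M=40.304): mol = 0.39574; Mg = 0.39574, O = 0.39574.
FeO (M=71.844): mol = 0.27574; Fe = 0.27574, O = 0.27574.
Al2O3 (M=101.961): mol = 0.22489; Al = 0.44978, O = 0.67467.
SiO2 (M=60.083): mol = 0.68156; Si = 0.68156, O = 1.36312.
ΣO = 2.70927; factor = 12/ΣO = 4.42924.
Al apfu = 0.44978 × 4.42924 = 1.992.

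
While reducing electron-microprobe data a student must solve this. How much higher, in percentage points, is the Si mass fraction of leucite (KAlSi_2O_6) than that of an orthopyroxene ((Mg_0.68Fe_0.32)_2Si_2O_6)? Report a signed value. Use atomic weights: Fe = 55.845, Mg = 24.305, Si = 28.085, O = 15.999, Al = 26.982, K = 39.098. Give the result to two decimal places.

M(KAlSi_2O_6) = 218.244 g/mol, so wt% Si = 56.170/218.244 × 100 = 25.74%.
M((Mg_0.68Fe_0.32)_2Si_2O_6) = 220.960 g/mol, so wt% Si = 56.170/220.960 × 100 = 25.42%.
25.74 − 25.42 = 0.32 pp.

0.32 percentage points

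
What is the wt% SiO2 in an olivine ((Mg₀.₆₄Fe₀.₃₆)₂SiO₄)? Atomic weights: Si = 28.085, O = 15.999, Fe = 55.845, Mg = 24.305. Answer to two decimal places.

M((Mg₀.₆₄Fe₀.₃₆)₂SiO₄) = 163.400 g/mol; M(SiO2) = 60.083 g/mol.
Moles SiO2 per formula unit = 1 Si ÷ 1 = 1.0000.
SiO2 fraction = (1.0000 × 60.083) / 163.400 = 60.083/163.400 = 0.3677.

36.77 wt%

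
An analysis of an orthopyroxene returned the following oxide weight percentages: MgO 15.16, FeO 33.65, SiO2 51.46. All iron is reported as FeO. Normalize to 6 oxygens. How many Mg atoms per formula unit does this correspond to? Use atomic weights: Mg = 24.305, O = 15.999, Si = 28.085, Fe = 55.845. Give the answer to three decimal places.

15.16 wt% MgO ÷ 40.304 g/mol = 0.37614 mol, giving 0.37614 Mg and 0.37614 O.
33.65 wt% FeO ÷ 71.844 g/mol = 0.46838 mol, giving 0.46838 Fe and 0.46838 O.
51.46 wt% SiO2 ÷ 60.083 g/mol = 0.85648 mol, giving 0.85648 Si and 1.71296 O.
Oxygen sums to 2.55748; scaling by 6/2.55748 = 2.34606 puts the formula on 6 O.
Mg: 0.37614 × 2.34606 = 0.882 atoms per formula unit.

0.882 Mg apfu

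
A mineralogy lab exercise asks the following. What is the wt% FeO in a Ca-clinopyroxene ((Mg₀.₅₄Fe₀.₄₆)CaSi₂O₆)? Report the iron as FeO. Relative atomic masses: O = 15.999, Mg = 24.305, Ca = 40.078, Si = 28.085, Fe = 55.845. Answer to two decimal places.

M((Mg₀.₅₄Fe₀.₄₆)CaSi₂O₆) = 231.055 g/mol; M(FeO) = 71.844 g/mol.
Moles FeO per formula unit = 0.46 Fe ÷ 1 = 0.4600.
FeO fraction = (0.4600 × 71.844) / 231.055 = 33.048/231.055 = 0.1430.

14.30 wt%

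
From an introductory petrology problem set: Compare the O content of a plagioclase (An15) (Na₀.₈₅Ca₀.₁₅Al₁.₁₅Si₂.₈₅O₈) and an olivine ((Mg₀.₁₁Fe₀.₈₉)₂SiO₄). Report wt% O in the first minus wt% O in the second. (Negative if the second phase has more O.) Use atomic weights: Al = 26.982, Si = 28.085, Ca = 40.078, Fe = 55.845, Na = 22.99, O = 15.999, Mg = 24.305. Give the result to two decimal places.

M(Na₀.₈₅Ca₀.₁₅Al₁.₁₅Si₂.₈₅O₈) = 264.617 g/mol, so wt% O = 127.992/264.617 × 100 = 48.37%.
M((Mg₀.₁₁Fe₀.₈₉)₂SiO₄) = 196.832 g/mol, so wt% O = 63.996/196.832 × 100 = 32.51%.
48.37 − 32.51 = 15.86 pp.

15.86 percentage points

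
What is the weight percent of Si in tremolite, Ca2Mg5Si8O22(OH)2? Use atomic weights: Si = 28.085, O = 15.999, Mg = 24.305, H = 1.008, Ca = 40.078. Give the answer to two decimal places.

Molar mass of Ca2Mg5Si8O22(OH)2: 2*40.078 + 5*24.305 + 8*28.085 + 24*15.999 + 2*1.008 = 812.353 g/mol.
Mass of Si per formula unit: 8 × 28.085 = 224.680 g.
Weight fraction Si = 224.680 / 812.353 = 0.2766.

27.66 weight percent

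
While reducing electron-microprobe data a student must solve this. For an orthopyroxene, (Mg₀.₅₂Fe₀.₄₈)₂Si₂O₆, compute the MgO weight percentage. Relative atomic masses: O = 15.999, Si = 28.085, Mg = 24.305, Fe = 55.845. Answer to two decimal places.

Formula mass = 231.052 g/mol.
1.04 Mg → 1.0400 mol MgO per formula unit; M(MgO) = 40.304, so MgO mass = 41.916 g.
41.916/231.052 × 100 = 18.14 wt%.

18.14 wt%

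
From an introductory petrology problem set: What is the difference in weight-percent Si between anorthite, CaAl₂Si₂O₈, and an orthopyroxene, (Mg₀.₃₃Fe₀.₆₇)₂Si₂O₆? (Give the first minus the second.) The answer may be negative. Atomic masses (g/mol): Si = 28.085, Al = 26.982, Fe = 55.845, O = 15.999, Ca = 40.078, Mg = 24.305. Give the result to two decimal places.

-2.92 percentage points

M(CaAl₂Si₂O₈) = 278.204 g/mol, so wt% Si = 56.170/278.204 × 100 = 20.19%.
M((Mg₀.₃₃Fe₀.₆₇)₂Si₂O₆) = 243.038 g/mol, so wt% Si = 56.170/243.038 × 100 = 23.11%.
20.19 − 23.11 = -2.92 pp.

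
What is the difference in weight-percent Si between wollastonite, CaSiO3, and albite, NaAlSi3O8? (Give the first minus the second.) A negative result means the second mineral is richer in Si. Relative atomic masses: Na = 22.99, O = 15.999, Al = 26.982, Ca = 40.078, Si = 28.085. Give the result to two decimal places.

-7.95 percentage points

First mineral: 28.085 g Si in 116.160 g formula = 24.18 wt% Si.
Second mineral: 84.255 g Si in 262.219 g formula = 32.13 wt% Si.
24.18% − 32.13% gives a difference of -7.95 percentage points.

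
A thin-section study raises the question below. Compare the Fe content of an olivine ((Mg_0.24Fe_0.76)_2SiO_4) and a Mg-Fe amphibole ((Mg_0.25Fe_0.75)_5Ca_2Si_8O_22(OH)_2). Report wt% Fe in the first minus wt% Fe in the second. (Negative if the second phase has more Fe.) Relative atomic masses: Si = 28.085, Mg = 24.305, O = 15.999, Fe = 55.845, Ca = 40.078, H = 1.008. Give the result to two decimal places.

22.50 percentage points

M((Mg_0.24Fe_0.76)_2SiO_4) = 188.632 g/mol, so wt% Fe = 84.884/188.632 × 100 = 45.00%.
M((Mg_0.25Fe_0.75)_5Ca_2Si_8O_22(OH)_2) = 930.628 g/mol, so wt% Fe = 209.419/930.628 × 100 = 22.50%.
45.00 − 22.50 = 22.50 pp.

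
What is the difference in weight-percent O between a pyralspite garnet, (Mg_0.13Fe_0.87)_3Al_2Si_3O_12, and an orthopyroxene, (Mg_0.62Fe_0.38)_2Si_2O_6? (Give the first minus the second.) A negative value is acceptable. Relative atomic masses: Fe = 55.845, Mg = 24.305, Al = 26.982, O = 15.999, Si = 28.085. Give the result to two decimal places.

-3.16 percentage points

M((Mg_0.13Fe_0.87)_3Al_2Si_3O_12) = 485.441 g/mol, so wt% O = 191.988/485.441 × 100 = 39.55%.
M((Mg_0.62Fe_0.38)_2Si_2O_6) = 224.744 g/mol, so wt% O = 95.994/224.744 × 100 = 42.71%.
39.55 − 42.71 = -3.16 pp.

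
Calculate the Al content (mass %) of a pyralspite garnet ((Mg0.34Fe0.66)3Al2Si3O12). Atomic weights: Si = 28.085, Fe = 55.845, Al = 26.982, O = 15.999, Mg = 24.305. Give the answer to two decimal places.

Molar mass of (Mg0.34Fe0.66)3Al2Si3O12: 1.02*24.305 + 1.98*55.845 + 2*26.982 + 3*28.085 + 12*15.999 = 465.571 g/mol.
Mass of Al per formula unit: 2 × 26.982 = 53.964 g.
Weight fraction Al = 53.964 / 465.571 = 0.1159.

11.59 mass %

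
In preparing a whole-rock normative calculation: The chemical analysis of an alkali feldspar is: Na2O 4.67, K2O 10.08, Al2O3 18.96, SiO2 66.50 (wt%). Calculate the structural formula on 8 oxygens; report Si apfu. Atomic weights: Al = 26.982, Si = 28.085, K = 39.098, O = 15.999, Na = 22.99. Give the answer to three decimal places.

Na2O: 4.67/61.979 = 0.07535 mol → 0.15070 mol Na, 0.07535 mol O.
K2O: 10.08/94.195 = 0.10701 mol → 0.21402 mol K, 0.10701 mol O.
Al2O3: 18.96/101.961 = 0.18595 mol → 0.37190 mol Al, 0.55785 mol O.
SiO2: 66.50/60.083 = 1.10680 mol → 1.10680 mol Si, 2.21360 mol O.
Total oxygen = 2.95381 mol. Normalization factor = 8/2.95381 = 2.70837.
Si per 8 O = 1.10680 × 2.70837 = 2.998.

2.998 Si apfu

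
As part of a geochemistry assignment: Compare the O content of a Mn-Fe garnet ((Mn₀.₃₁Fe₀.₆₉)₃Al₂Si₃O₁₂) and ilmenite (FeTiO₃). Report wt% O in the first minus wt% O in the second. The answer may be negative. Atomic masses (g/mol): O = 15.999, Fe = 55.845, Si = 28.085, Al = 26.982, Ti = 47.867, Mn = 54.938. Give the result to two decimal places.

M((Mn₀.₃₁Fe₀.₆₉)₃Al₂Si₃O₁₂) = 496.898 g/mol, so wt% O = 191.988/496.898 × 100 = 38.64%.
M(FeTiO₃) = 151.709 g/mol, so wt% O = 47.997/151.709 × 100 = 31.64%.
38.64 − 31.64 = 7.00 pp.

7.00 percentage points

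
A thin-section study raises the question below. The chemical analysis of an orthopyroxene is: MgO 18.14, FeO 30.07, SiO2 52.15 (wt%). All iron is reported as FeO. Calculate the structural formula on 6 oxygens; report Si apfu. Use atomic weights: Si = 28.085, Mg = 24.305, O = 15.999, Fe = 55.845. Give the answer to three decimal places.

1.999 Si apfu

MgO (M=40.304): mol = 0.45008; Mg = 0.45008, O = 0.45008.
FeO (M=71.844): mol = 0.41855; Fe = 0.41855, O = 0.41855.
SiO2 (M=60.083): mol = 0.86797; Si = 0.86797, O = 1.73594.
ΣO = 2.60457; factor = 6/ΣO = 2.30364.
Si apfu = 0.86797 × 2.30364 = 1.999.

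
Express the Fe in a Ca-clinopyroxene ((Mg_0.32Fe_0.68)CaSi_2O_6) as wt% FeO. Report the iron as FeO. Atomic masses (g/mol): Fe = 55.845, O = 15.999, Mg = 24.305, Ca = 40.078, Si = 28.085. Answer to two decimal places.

20.53 wt%

Formula mass = 237.994 g/mol.
0.68 Fe → 0.6800 mol FeO per formula unit; M(FeO) = 71.844, so FeO mass = 48.854 g.
48.854/237.994 × 100 = 20.53 wt%.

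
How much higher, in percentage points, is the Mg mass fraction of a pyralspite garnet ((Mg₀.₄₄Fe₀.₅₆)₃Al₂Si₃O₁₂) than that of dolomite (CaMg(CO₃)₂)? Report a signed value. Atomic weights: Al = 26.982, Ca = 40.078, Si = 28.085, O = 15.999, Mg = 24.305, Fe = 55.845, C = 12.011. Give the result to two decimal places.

M((Mg₀.₄₄Fe₀.₅₆)₃Al₂Si₃O₁₂) = 456.109 g/mol, so wt% Mg = 32.083/456.109 × 100 = 7.03%.
M(CaMg(CO₃)₂) = 184.399 g/mol, so wt% Mg = 24.305/184.399 × 100 = 13.18%.
7.03 − 13.18 = -6.15 pp.

-6.15 percentage points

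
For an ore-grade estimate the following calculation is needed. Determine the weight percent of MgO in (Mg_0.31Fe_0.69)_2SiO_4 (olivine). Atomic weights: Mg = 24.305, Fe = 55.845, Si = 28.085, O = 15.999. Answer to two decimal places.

13.56 wt%

Molar mass of (Mg_0.31Fe_0.69)_2SiO_4 = 0.62*24.305 + 1.38*55.845 + 1*28.085 + 4*15.999 = 184.216 g/mol.
Each formula unit contains 0.62 Mg, equivalent to 0.62/1 = 0.6200 mol MgO.
M(MgO) = 1×24.305 + 1×15.999 = 40.304 g/mol.
Mass of MgO per formula unit = 0.6200 × 40.304 = 24.988 g.
MgO wt% = 24.988 / 184.216 × 100 = 13.56%.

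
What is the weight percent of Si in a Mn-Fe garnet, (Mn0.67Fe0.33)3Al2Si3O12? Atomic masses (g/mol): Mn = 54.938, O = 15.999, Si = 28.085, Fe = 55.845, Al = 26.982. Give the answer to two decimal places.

Formula mass = 2.01*54.938 + 0.99*55.845 + 2*26.982 + 3*28.085 + 12*15.999 = 495.919 g/mol, of which 84.255 g is Si.
So Si makes up 84.255/495.919 = 0.1699 of the mass, i.e. 16.99%.

16.99 wt%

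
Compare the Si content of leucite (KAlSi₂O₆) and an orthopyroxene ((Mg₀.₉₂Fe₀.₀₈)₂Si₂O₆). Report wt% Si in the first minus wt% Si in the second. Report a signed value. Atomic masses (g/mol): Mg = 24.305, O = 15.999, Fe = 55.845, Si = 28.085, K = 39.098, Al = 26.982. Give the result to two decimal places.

Si in KAlSi₂O₆: molar mass 218.244 g/mol; 2×28.085 = 56.170 g → 25.74 wt%.
Si in (Mg₀.₉₂Fe₀.₀₈)₂Si₂O₆: molar mass 205.820 g/mol; 2×28.085 = 56.170 g → 27.29 wt%.
Difference = 25.74 − 27.29 = -1.55 percentage points.

-1.55 percentage points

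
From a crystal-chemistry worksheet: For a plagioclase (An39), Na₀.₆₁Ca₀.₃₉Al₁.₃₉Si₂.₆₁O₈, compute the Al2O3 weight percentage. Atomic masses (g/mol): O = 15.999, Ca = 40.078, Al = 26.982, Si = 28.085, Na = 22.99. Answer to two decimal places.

Molar mass of Na₀.₆₁Ca₀.₃₉Al₁.₃₉Si₂.₆₁O₈ = 0.61×22.99 + 0.39×40.078 + 1.39×26.982 + 2.61×28.085 + 8×15.999 = 268.453 g/mol.
Each formula unit contains 1.39 Al, equivalent to 1.39/2 = 0.6950 mol Al2O3.
M(Al2O3) = 2×26.982 + 3×15.999 = 101.961 g/mol.
Mass of Al2O3 per formula unit = 0.6950 × 101.961 = 70.863 g.
Al2O3 wt% = 70.863 / 268.453 × 100 = 26.40%.

26.40 wt%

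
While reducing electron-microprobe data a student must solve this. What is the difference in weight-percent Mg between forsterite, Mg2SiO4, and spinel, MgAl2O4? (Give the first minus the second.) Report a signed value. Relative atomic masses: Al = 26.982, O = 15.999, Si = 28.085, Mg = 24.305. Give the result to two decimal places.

M(Mg2SiO4) = 140.691 g/mol, so wt% Mg = 48.610/140.691 × 100 = 34.55%.
M(MgAl2O4) = 142.265 g/mol, so wt% Mg = 24.305/142.265 × 100 = 17.08%.
34.55 − 17.08 = 17.47 pp.

17.47 percentage points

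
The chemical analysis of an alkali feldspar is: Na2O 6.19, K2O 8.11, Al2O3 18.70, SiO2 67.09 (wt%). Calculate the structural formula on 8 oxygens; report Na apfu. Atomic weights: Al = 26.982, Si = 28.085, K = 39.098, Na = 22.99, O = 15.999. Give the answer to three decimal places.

0.538 Na apfu

Na2O (M=61.979): mol = 0.09987; Na = 0.19974, O = 0.09987.
K2O (M=94.195): mol = 0.08610; K = 0.17220, O = 0.08610.
Al2O3 (M=101.961): mol = 0.18340; Al = 0.36680, O = 0.55020.
SiO2 (M=60.083): mol = 1.11662; Si = 1.11662, O = 2.23324.
ΣO = 2.96941; factor = 8/ΣO = 2.69414.
Na apfu = 0.19974 × 2.69414 = 0.538.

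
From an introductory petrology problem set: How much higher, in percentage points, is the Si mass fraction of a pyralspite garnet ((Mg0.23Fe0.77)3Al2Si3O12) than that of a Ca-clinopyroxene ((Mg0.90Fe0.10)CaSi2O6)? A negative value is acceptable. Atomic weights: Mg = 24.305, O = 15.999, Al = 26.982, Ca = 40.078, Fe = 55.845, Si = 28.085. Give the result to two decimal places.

First mineral: 84.255 g Si in 475.979 g formula = 17.70 wt% Si.
Second mineral: 56.170 g Si in 219.701 g formula = 25.57 wt% Si.
17.70% − 25.57% gives a difference of -7.87 percentage points.

-7.87 percentage points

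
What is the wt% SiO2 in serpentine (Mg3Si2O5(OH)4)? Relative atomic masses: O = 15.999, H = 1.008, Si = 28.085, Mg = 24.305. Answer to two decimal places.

43.36 wt%

M(Mg3Si2O5(OH)4) = 277.108 g/mol; M(SiO2) = 60.083 g/mol.
Moles SiO2 per formula unit = 2 Si ÷ 1 = 2.0000.
SiO2 fraction = (2.0000 × 60.083) / 277.108 = 120.166/277.108 = 0.4336.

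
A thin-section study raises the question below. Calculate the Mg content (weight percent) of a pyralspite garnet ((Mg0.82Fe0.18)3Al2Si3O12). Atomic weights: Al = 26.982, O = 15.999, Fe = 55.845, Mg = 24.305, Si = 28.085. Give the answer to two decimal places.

Molar mass of (Mg0.82Fe0.18)3Al2Si3O12: 2.46*24.305 + 0.54*55.845 + 2*26.982 + 3*28.085 + 12*15.999 = 420.154 g/mol.
Mass of Mg per formula unit: 2.46 × 24.305 = 59.790 g.
Weight fraction Mg = 59.790 / 420.154 = 0.1423.

14.23 weight percent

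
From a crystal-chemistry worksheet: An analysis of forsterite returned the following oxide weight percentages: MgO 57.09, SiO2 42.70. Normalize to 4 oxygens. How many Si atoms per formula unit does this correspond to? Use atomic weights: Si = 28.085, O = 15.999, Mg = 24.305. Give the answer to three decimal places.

1.002 Si apfu

MgO: 57.09/40.304 = 1.41648 mol → 1.41648 mol Mg, 1.41648 mol O.
SiO2: 42.70/60.083 = 0.71068 mol → 0.71068 mol Si, 1.42136 mol O.
Total oxygen = 2.83784 mol. Normalization factor = 4/2.83784 = 1.40952.
Si per 4 O = 0.71068 × 1.40952 = 1.002.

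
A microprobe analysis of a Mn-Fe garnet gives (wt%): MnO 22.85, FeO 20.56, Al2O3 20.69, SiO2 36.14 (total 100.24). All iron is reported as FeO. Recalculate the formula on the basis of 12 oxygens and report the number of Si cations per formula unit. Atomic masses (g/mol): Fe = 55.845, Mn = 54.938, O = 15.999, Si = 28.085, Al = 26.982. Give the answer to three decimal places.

2.983 Si apfu

MnO: 22.85/70.937 = 0.32212 mol → 0.32212 mol Mn, 0.32212 mol O.
FeO: 20.56/71.844 = 0.28618 mol → 0.28618 mol Fe, 0.28618 mol O.
Al2O3: 20.69/101.961 = 0.20292 mol → 0.40584 mol Al, 0.60876 mol O.
SiO2: 36.14/60.083 = 0.60150 mol → 0.60150 mol Si, 1.20300 mol O.
Total oxygen = 2.42006 mol. Normalization factor = 12/2.42006 = 4.95855.
Si per 12 O = 0.60150 × 4.95855 = 2.983.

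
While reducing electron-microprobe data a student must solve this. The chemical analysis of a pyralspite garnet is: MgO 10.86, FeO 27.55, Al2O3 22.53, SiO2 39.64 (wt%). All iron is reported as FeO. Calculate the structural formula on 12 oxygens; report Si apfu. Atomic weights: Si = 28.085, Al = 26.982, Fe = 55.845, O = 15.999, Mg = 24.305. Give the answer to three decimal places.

10.86 wt% MgO ÷ 40.304 g/mol = 0.26945 mol, giving 0.26945 Mg and 0.26945 O.
27.55 wt% FeO ÷ 71.844 g/mol = 0.38347 mol, giving 0.38347 Fe and 0.38347 O.
22.53 wt% Al2O3 ÷ 101.961 g/mol = 0.22097 mol, giving 0.44194 Al and 0.66291 O.
39.64 wt% SiO2 ÷ 60.083 g/mol = 0.65975 mol, giving 0.65975 Si and 1.31950 O.
Oxygen sums to 2.63533; scaling by 12/2.63533 = 4.55351 puts the formula on 12 O.
Si: 0.65975 × 4.55351 = 3.004 atoms per formula unit.

3.004 Si apfu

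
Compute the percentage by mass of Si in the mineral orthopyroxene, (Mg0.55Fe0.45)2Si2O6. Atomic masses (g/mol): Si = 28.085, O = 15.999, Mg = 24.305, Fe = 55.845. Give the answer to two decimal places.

24.51 mass %

M((Mg0.55Fe0.45)2Si2O6) = 229.160 g/mol.
Si contributes 2 × 28.085 = 56.170 g per mole.
56.170/229.160 = 0.2451 → 24.51%.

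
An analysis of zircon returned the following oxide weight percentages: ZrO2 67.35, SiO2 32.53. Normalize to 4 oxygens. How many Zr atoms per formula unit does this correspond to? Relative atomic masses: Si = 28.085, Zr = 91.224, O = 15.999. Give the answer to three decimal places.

1.005 Zr apfu

ZrO2 (M=123.222): mol = 0.54657; Zr = 0.54657, O = 1.09314.
SiO2 (M=60.083): mol = 0.54142; Si = 0.54142, O = 1.08284.
ΣO = 2.17598; factor = 4/ΣO = 1.83825.
Zr apfu = 0.54657 × 1.83825 = 1.005.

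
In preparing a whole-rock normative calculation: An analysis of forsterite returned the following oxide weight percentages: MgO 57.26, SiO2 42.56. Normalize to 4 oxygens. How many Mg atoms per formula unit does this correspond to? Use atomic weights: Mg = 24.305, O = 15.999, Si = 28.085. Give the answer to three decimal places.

MgO (M=40.304): mol = 1.42070; Mg = 1.42070, O = 1.42070.
SiO2 (M=60.083): mol = 0.70835; Si = 0.70835, O = 1.41670.
ΣO = 2.83740; factor = 4/ΣO = 1.40974.
Mg apfu = 1.42070 × 1.40974 = 2.003.

2.003 Mg apfu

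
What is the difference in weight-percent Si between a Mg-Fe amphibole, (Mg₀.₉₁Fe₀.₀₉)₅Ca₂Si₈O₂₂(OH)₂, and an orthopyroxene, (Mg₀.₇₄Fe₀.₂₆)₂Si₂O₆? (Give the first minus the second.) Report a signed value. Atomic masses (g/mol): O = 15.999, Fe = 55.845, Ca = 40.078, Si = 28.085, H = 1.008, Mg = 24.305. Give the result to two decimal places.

Si in (Mg₀.₉₁Fe₀.₀₉)₅Ca₂Si₈O₂₂(OH)₂: molar mass 826.546 g/mol; 8×28.085 = 224.680 g → 27.18 wt%.
Si in (Mg₀.₇₄Fe₀.₂₆)₂Si₂O₆: molar mass 217.175 g/mol; 2×28.085 = 56.170 g → 25.86 wt%.
Difference = 27.18 − 25.86 = 1.32 percentage points.

1.32 percentage points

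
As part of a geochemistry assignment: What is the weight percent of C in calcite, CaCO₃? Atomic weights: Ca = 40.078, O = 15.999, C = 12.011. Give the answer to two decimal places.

Molar mass of CaCO₃: 1·40.078 + 1·12.011 + 3·15.999 = 100.086 g/mol.
Mass of C per formula unit: 1 × 12.011 = 12.011 g.
Weight fraction C = 12.011 / 100.086 = 0.1200.

12.00 wt%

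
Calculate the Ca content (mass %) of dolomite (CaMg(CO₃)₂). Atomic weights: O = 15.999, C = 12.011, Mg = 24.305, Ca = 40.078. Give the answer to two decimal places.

21.73 mass %

M(CaMg(CO₃)₂) = 184.399 g/mol.
Ca contributes 1 × 40.078 = 40.078 g per mole.
40.078/184.399 = 0.2173 → 21.73%.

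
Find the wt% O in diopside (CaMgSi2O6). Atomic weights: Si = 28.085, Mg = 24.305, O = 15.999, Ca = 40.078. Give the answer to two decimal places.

Molar mass of CaMgSi2O6: 1*40.078 + 1*24.305 + 2*28.085 + 6*15.999 = 216.547 g/mol.
Mass of O per formula unit: 6 × 15.999 = 95.994 g.
Weight fraction O = 95.994 / 216.547 = 0.4433.

44.33 mass %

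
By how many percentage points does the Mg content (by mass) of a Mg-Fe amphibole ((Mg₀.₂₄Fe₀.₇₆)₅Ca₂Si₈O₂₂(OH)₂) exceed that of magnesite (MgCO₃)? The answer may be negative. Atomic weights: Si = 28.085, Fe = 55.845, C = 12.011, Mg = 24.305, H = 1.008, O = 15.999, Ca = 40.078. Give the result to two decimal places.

M((Mg₀.₂₄Fe₀.₇₆)₅Ca₂Si₈O₂₂(OH)₂) = 932.205 g/mol, so wt% Mg = 29.166/932.205 × 100 = 3.13%.
M(MgCO₃) = 84.313 g/mol, so wt% Mg = 24.305/84.313 × 100 = 28.83%.
3.13 − 28.83 = -25.70 pp.

-25.70 percentage points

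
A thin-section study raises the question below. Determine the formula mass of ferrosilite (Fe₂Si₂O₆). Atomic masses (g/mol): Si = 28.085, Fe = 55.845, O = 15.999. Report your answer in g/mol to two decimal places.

263.85 g/mol

The formula mass is the sum 2*55.845 + 2*28.085 + 6*15.999.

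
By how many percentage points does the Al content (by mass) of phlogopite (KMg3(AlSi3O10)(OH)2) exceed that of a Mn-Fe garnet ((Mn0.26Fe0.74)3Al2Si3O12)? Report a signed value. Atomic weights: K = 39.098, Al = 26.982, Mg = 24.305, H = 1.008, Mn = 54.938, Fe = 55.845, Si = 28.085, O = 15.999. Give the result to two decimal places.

M(KMg3(AlSi3O10)(OH)2) = 417.254 g/mol, so wt% Al = 26.982/417.254 × 100 = 6.47%.
M((Mn0.26Fe0.74)3Al2Si3O12) = 497.035 g/mol, so wt% Al = 53.964/497.035 × 100 = 10.86%.
6.47 − 10.86 = -4.39 pp.

-4.39 percentage points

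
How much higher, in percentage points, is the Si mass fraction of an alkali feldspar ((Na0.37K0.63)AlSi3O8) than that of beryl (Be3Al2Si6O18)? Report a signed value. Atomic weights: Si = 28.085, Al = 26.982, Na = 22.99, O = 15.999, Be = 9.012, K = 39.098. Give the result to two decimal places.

-0.42 percentage points

M((Na0.37K0.63)AlSi3O8) = 272.367 g/mol, so wt% Si = 84.255/272.367 × 100 = 30.93%.
M(Be3Al2Si6O18) = 537.492 g/mol, so wt% Si = 168.510/537.492 × 100 = 31.35%.
30.93 − 31.35 = -0.42 pp.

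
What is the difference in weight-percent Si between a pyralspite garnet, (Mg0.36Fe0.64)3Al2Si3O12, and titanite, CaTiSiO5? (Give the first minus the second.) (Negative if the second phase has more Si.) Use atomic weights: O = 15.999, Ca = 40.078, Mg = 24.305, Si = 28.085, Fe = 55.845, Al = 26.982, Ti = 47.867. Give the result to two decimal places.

Si in (Mg0.36Fe0.64)3Al2Si3O12: molar mass 463.679 g/mol; 3×28.085 = 84.255 g → 18.17 wt%.
Si in CaTiSiO5: molar mass 196.025 g/mol; 1×28.085 = 28.085 g → 14.33 wt%.
Difference = 18.17 − 14.33 = 3.84 percentage points.

3.84 percentage points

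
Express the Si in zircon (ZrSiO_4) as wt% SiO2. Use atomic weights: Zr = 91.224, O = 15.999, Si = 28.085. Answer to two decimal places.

32.78 wt%

M(ZrSiO_4) = 183.305 g/mol; M(SiO2) = 60.083 g/mol.
Moles SiO2 per formula unit = 1 Si ÷ 1 = 1.0000.
SiO2 fraction = (1.0000 × 60.083) / 183.305 = 60.083/183.305 = 0.3278.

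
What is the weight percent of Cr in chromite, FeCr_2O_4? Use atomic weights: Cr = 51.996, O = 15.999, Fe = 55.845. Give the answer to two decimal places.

Formula mass = 1×55.845 + 2×51.996 + 4×15.999 = 223.833 g/mol, of which 103.992 g is Cr.
So Cr makes up 103.992/223.833 = 0.4646 of the mass, i.e. 46.46%.

46.46 weight percent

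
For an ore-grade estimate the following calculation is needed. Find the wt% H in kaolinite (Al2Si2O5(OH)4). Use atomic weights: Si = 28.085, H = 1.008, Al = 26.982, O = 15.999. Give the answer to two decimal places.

1.56 wt%

Molar mass of Al2Si2O5(OH)4: 2×26.982 + 2×28.085 + 9×15.999 + 4×1.008 = 258.157 g/mol.
Mass of H per formula unit: 4 × 1.008 = 4.032 g.
Weight fraction H = 4.032 / 258.157 = 0.0156.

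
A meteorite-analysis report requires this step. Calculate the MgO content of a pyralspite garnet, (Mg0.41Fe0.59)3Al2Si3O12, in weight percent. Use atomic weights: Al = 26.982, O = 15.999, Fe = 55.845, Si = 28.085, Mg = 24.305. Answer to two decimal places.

10.80 wt%

M((Mg0.41Fe0.59)3Al2Si3O12) = 458.948 g/mol; M(MgO) = 40.304 g/mol.
Moles MgO per formula unit = 1.23 Mg ÷ 1 = 1.2300.
MgO fraction = (1.2300 × 40.304) / 458.948 = 49.574/458.948 = 0.1080.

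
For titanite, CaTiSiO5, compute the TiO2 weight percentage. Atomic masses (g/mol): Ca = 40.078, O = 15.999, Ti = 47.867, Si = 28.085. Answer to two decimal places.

40.74 wt%

Molar mass of CaTiSiO5 = 1·40.078 + 1·47.867 + 1·28.085 + 5·15.999 = 196.025 g/mol.
Each formula unit contains 1 Ti, equivalent to 1/1 = 1.0000 mol TiO2.
M(TiO2) = 1×47.867 + 2×15.999 = 79.865 g/mol.
Mass of TiO2 per formula unit = 1.0000 × 79.865 = 79.865 g.
TiO2 wt% = 79.865 / 196.025 × 100 = 40.74%.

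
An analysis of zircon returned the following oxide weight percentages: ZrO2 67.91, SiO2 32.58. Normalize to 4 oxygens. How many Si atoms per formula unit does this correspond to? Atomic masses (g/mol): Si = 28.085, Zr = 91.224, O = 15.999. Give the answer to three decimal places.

67.91 wt% ZrO2 ÷ 123.222 g/mol = 0.55112 mol, giving 0.55112 Zr and 1.10224 O.
32.58 wt% SiO2 ÷ 60.083 g/mol = 0.54225 mol, giving 0.54225 Si and 1.08450 O.
Oxygen sums to 2.18674; scaling by 4/2.18674 = 1.82921 puts the formula on 4 O.
Si: 0.54225 × 1.82921 = 0.992 atoms per formula unit.

0.992 Si apfu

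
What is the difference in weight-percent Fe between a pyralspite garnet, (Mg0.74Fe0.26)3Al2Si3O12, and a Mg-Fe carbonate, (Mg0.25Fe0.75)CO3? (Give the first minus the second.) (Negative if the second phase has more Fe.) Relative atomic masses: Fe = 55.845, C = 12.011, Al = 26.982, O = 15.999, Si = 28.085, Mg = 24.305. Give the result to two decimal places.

-28.61 percentage points

Fe in (Mg0.74Fe0.26)3Al2Si3O12: molar mass 427.723 g/mol; 0.78×55.845 = 43.559 g → 10.18 wt%.
Fe in (Mg0.25Fe0.75)CO3: molar mass 107.968 g/mol; 0.75×55.845 = 41.884 g → 38.79 wt%.
Difference = 10.18 − 38.79 = -28.61 percentage points.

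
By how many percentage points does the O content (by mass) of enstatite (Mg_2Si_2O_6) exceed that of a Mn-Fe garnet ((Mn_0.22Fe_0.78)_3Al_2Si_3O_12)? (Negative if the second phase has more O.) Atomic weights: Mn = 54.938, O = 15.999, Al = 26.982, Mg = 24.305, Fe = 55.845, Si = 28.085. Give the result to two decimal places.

O in Mg_2Si_2O_6: molar mass 200.774 g/mol; 6×15.999 = 95.994 g → 47.81 wt%.
O in (Mn_0.22Fe_0.78)_3Al_2Si_3O_12: molar mass 497.143 g/mol; 12×15.999 = 191.988 g → 38.62 wt%.
Difference = 47.81 − 38.62 = 9.19 percentage points.

9.19 percentage points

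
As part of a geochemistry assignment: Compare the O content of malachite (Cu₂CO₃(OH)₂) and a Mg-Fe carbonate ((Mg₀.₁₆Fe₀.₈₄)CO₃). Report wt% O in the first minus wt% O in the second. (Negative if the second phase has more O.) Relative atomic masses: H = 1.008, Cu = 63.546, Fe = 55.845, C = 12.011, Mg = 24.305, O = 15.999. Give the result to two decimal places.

-7.14 percentage points

First mineral: 79.995 g O in 221.114 g formula = 36.18 wt% O.
Second mineral: 47.997 g O in 110.807 g formula = 43.32 wt% O.
36.18% − 43.32% gives a difference of -7.14 percentage points.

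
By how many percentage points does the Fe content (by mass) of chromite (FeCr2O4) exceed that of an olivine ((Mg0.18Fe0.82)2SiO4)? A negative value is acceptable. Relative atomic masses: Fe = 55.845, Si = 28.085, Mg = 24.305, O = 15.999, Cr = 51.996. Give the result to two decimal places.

-22.65 percentage points

M(FeCr2O4) = 223.833 g/mol, so wt% Fe = 55.845/223.833 × 100 = 24.95%.
M((Mg0.18Fe0.82)2SiO4) = 192.417 g/mol, so wt% Fe = 91.586/192.417 × 100 = 47.60%.
24.95 − 47.60 = -22.65 pp.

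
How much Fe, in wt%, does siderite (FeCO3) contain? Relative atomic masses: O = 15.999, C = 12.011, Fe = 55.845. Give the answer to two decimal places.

M(FeCO3) = 115.853 g/mol.
Fe contributes 1 × 55.845 = 55.845 g per mole.
55.845/115.853 = 0.4820 → 48.20%.

48.20 wt%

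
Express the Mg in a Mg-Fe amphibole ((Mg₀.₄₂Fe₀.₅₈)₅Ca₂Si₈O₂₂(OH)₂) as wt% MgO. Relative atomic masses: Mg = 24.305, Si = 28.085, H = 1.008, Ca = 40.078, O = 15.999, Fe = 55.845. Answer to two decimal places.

9.36 wt%

M((Mg₀.₄₂Fe₀.₅₈)₅Ca₂Si₈O₂₂(OH)₂) = 903.819 g/mol; M(MgO) = 40.304 g/mol.
Moles MgO per formula unit = 2.10 Mg ÷ 1 = 2.1000.
MgO fraction = (2.1000 × 40.304) / 903.819 = 84.638/903.819 = 0.0936.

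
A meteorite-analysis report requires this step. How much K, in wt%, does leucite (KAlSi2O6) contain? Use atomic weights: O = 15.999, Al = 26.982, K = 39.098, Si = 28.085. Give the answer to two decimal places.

17.91 wt%

M(KAlSi2O6) = 218.244 g/mol.
K contributes 1 × 39.098 = 39.098 g per mole.
39.098/218.244 = 0.1791 → 17.91%.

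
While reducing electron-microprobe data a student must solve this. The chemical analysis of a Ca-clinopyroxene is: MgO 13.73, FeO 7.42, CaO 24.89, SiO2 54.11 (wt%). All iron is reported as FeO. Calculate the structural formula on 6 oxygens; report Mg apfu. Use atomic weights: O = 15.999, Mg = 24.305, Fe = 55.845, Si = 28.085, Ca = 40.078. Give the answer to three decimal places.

MgO: 13.73/40.304 = 0.34066 mol → 0.34066 mol Mg, 0.34066 mol O.
FeO: 7.42/71.844 = 0.10328 mol → 0.10328 mol Fe, 0.10328 mol O.
CaO: 24.89/56.077 = 0.44385 mol → 0.44385 mol Ca, 0.44385 mol O.
SiO2: 54.11/60.083 = 0.90059 mol → 0.90059 mol Si, 1.80118 mol O.
Total oxygen = 2.68897 mol. Normalization factor = 6/2.68897 = 2.23134.
Mg per 6 O = 0.34066 × 2.23134 = 0.760.

0.760 Mg apfu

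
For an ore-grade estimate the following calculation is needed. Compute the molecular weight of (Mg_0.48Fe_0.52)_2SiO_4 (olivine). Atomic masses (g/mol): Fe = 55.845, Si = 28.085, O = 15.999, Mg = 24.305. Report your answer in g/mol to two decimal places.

M = 0.96(24.305) + 1.04(55.845) + 1(28.085) + 4(15.999)

173.49 g/mol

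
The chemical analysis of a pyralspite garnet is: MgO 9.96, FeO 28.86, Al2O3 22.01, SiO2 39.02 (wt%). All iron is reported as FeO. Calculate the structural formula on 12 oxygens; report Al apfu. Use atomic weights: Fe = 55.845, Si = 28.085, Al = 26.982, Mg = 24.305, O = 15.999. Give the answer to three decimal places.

1.996 Al apfu

9.96 wt% MgO ÷ 40.304 g/mol = 0.24712 mol, giving 0.24712 Mg and 0.24712 O.
28.86 wt% FeO ÷ 71.844 g/mol = 0.40170 mol, giving 0.40170 Fe and 0.40170 O.
22.01 wt% Al2O3 ÷ 101.961 g/mol = 0.21587 mol, giving 0.43174 Al and 0.64761 O.
39.02 wt% SiO2 ÷ 60.083 g/mol = 0.64943 mol, giving 0.64943 Si and 1.29886 O.
Oxygen sums to 2.59529; scaling by 12/2.59529 = 4.62376 puts the formula on 12 O.
Al: 0.43174 × 4.62376 = 1.996 atoms per formula unit.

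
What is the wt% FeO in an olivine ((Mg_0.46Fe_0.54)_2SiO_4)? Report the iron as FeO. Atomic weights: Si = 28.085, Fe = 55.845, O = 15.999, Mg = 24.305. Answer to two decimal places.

44.40 wt%

Molar mass of (Mg_0.46Fe_0.54)_2SiO_4 = 0.92·24.305 + 1.08·55.845 + 1·28.085 + 4·15.999 = 174.754 g/mol.
Each formula unit contains 1.08 Fe, equivalent to 1.08/1 = 1.0800 mol FeO.
M(FeO) = 1×55.845 + 1×15.999 = 71.844 g/mol.
Mass of FeO per formula unit = 1.0800 × 71.844 = 77.592 g.
FeO wt% = 77.592 / 174.754 × 100 = 44.40%.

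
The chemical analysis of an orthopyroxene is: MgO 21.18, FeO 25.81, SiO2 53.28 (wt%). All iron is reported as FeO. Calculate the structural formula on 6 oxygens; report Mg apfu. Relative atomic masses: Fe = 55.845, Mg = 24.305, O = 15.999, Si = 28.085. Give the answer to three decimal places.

1.186 Mg apfu

MgO (M=40.304): mol = 0.52551; Mg = 0.52551, O = 0.52551.
FeO (M=71.844): mol = 0.35925; Fe = 0.35925, O = 0.35925.
SiO2 (M=60.083): mol = 0.88677; Si = 0.88677, O = 1.77354.
ΣO = 2.65830; factor = 6/ΣO = 2.25708.
Mg apfu = 0.52551 × 2.25708 = 1.186.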